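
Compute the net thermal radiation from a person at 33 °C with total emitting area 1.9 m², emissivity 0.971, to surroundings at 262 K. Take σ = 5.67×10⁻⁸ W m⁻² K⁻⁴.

Convert: 33 °C = 306 K.
Q = εσA(T⁴ − T_s⁴). T⁴ − T_s⁴ = (306)⁴ − (262)⁴ = 8.77×10^9 − 4.71×10^9 = 4.06×10^9 K⁴.
Q = 0.971 × 5.67×10⁻⁸ × 1.90 × 4.06×10^9 = 424 W.

Q ≈ 424 W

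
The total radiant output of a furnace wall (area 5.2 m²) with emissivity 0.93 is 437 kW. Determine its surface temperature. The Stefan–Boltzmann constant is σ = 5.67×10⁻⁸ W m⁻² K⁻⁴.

T ≈ 1120 K

From P = εσAT⁴, T = (P / εσA)^(1/4) = (4.37×10^5 / (0.93 × 5.67×10⁻⁸ × 5.20))^(1/4).
T = (1.59×10^12)^(1/4) = 1120 K.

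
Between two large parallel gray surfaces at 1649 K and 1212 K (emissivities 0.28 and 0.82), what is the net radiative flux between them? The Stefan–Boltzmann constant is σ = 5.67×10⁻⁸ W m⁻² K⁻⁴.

For two large parallel gray plates, q = σ(T₁⁴ − T₂⁴) / (1/ε₁ + 1/ε₂ − 1).
1/ε₁ + 1/ε₂ − 1 = 1/0.28 + 1/0.82 − 1 = 3.791.
T₁⁴ − T₂⁴ = 7.39×10^12 − 2.16×10^12 = 5.24×10^12 K⁴.
q = 5.67×10⁻⁸ × 5.24×10^12 / 3.791 = 78300 W/m².

q ≈ 78300 W/m²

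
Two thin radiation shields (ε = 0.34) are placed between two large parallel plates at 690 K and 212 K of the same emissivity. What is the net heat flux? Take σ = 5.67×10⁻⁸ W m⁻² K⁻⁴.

Each of the 3 gaps contributes resistance (2/ε − 1) = 2/0.34 − 1 = 4.882; total = 14.65.
q = σ(T₁⁴ − T₂⁴) / 14.65 = 5.67×10⁻⁸ × 2.25×10^11 / 14.65 = 870 W/m².

q ≈ 870 W/m²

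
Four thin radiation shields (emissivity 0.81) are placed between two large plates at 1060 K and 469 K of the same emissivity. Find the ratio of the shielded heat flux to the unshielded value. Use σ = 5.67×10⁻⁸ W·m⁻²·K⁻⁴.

With N identical shields there are N+1 = 5 gaps in series, each with the same radiative resistance, so the flux falls to 1/(N+1) of its unshielded value.

ratio ≈ 0.200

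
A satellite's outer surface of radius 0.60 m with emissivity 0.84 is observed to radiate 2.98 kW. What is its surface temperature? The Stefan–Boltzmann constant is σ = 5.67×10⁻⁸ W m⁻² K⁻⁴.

T ≈ 343 K

A = 4πr² = 4π × (0.60)² = 4.52 m².
From P = εσAT⁴, T = (P / εσA)^(1/4) = (2980 / (0.84 × 5.67×10⁻⁸ × 4.52))^(1/4).
T = (1.38×10^10)^(1/4) = 343 K.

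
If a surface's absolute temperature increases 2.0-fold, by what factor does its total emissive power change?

P ∝ T⁴, so the power scales as (2.0)⁴ = 16.0.

factor ≈ 16.0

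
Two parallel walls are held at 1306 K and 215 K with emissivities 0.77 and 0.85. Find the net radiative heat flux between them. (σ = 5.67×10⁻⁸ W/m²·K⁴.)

q ≈ 1.12×10^5 W/m²

For two large parallel gray plates, q = σ(T₁⁴ − T₂⁴) / (1/ε₁ + 1/ε₂ − 1).
1/ε₁ + 1/ε₂ − 1 = 1/0.77 + 1/0.85 − 1 = 1.475.
T₁⁴ − T₂⁴ = 2.91×10^12 − 2.14×10^9 = 2.91×10^12 K⁴.
q = 5.67×10⁻⁸ × 2.91×10^12 / 1.475 = 1.12×10^5 W/m².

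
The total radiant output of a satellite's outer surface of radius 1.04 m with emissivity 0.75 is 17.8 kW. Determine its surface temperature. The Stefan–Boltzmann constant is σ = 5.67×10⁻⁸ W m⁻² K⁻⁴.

A = 4πr² = 4π × (1.04)² = 13.6 m².
From P = εσAT⁴, T = (P / εσA)^(1/4) = (17800 / (0.75 × 5.67×10⁻⁸ × 13.6))^(1/4).
T = (3.08×10^10)^(1/4) = 419 K.

T ≈ 419 K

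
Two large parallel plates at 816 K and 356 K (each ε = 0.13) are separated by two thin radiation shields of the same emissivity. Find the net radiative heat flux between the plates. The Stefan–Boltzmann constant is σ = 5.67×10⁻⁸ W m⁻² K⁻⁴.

Each of the 3 gaps contributes resistance (2/ε − 1) = 2/0.13 − 1 = 14.38; total = 43.15.
q = σ(T₁⁴ − T₂⁴) / 43.15 = 5.67×10⁻⁸ × 4.27×10^11 / 43.15 = 561 W/m².

q ≈ 561 W/m²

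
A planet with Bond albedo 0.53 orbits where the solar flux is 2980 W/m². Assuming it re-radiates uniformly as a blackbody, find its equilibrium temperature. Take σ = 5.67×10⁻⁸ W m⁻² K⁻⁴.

Power absorbed = (1−a)S·πR²; power emitted = 4πR²σT⁴. Equating and cancelling πR²:
T = ((1−a)S / 4σ)^(1/4) = (1400 / (4 × 5.67×10⁻⁸))^(1/4) = (6.18×10^9)^(1/4).
T = 280 K.

T ≈ 280 K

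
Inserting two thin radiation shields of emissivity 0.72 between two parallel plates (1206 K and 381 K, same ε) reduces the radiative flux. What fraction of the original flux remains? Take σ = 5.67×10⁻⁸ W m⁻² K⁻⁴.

ratio ≈ 0.333

With N identical shields there are N+1 = 3 gaps in series, each with the same radiative resistance, so the flux falls to 1/(N+1) of its unshielded value.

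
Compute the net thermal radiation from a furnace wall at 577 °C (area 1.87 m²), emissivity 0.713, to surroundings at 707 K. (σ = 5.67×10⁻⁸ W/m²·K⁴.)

Q ≈ 20600 W

Convert: 577 °C = 850 K.
Q = εσA(T⁴ − T_s⁴). T⁴ − T_s⁴ = (850)⁴ − (707)⁴ = 5.22×10^11 − 2.50×10^11 = 2.72×10^11 K⁴.
Q = 0.713 × 5.67×10⁻⁸ × 1.87 × 2.72×10^11 = 20600 W.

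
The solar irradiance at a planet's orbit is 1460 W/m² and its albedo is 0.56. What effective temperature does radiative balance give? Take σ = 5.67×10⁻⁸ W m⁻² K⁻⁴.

T ≈ 231 K

Power absorbed = (1−a)S·πR²; power emitted = 4πR²σT⁴. Equating and cancelling πR²:
T = ((1−a)S / 4σ)^(1/4) = (642 / (4 × 5.67×10⁻⁸))^(1/4) = (2.83×10^9)^(1/4).
T = 231 K.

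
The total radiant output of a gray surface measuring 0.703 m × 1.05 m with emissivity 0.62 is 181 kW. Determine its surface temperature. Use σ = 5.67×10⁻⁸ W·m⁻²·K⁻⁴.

T ≈ 1630 K

A = 0.703 × 1.05 = 0.738 m².
From P = εσAT⁴, T = (P / εσA)^(1/4) = (1.81×10^5 / (0.62 × 5.67×10⁻⁸ × 0.738))^(1/4).
T = (6.98×10^12)^(1/4) = 1630 K.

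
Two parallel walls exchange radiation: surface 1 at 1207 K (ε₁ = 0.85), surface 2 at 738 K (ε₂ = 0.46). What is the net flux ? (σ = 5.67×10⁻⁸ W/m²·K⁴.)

q ≈ 44000 W/m²

For two large parallel gray plates, q = σ(T₁⁴ − T₂⁴) / (1/ε₁ + 1/ε₂ − 1).
1/ε₁ + 1/ε₂ − 1 = 1/0.85 + 1/0.46 − 1 = 2.350.
T₁⁴ − T₂⁴ = 2.12×10^12 − 2.97×10^11 = 1.83×10^12 K⁴.
q = 5.67×10⁻⁸ × 1.83×10^12 / 2.350 = 44000 W/m².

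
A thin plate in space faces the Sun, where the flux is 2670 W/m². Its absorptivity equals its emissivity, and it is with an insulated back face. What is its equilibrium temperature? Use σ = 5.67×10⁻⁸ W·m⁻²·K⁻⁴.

Absorbed flux αS = emitted flux εσT⁴ (one radiating face); with α = ε, T = (S/σ)^(1/4).
T = (2670 / 5.67×10⁻⁸)^(1/4) = (4.71×10^10)^(1/4).
T = 466 K.

T ≈ 466 K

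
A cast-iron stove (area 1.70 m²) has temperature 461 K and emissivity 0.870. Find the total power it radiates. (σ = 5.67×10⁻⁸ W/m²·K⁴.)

Stefan–Boltzmann: P = εσAT⁴ = 0.870 × 5.67×10⁻⁸ × 1.70 × (461)⁴ = 0.870 × 5.67×10⁻⁸ × 1.70 × 4.52×10^10.
P = 3790 W.

P ≈ 3790 W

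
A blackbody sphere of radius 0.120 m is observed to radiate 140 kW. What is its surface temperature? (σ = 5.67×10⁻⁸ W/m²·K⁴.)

A = 4πr² = 4π × (0.120)² = 0.181 m².
From P = σAT⁴, T = (P / σA)^(1/4) = (1.40×10^5 / (5.67×10⁻⁸ × 0.181))^(1/4).
T = (1.36×10^13)^(1/4) = 1920 K.

T ≈ 1920 K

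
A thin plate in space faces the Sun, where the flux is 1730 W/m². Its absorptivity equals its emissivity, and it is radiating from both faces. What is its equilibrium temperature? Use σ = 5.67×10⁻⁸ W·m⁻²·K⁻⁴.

Absorbed flux αS = emitted flux 2εσT⁴ per unit area; with α = ε this gives T = (S/2σ)^(1/4).
T = (1730 / (2 × 5.67×10⁻⁸))^(1/4) = (1.53×10^10)^(1/4).
T = 351 K.

T ≈ 351 K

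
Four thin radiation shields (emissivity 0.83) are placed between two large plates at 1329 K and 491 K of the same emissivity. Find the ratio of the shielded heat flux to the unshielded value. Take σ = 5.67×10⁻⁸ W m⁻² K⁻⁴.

ratio ≈ 0.200

With N identical shields there are N+1 = 5 gaps in series, each with the same radiative resistance, so the flux falls to 1/(N+1) of its unshielded value.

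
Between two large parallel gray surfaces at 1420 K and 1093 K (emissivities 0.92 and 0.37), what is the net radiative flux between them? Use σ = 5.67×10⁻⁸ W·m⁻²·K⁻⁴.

For two large parallel gray plates, q = σ(T₁⁴ − T₂⁴) / (1/ε₁ + 1/ε₂ − 1).
1/ε₁ + 1/ε₂ − 1 = 1/0.92 + 1/0.37 − 1 = 2.790.
T₁⁴ − T₂⁴ = 4.07×10^12 − 1.43×10^12 = 2.64×10^12 K⁴.
q = 5.67×10⁻⁸ × 2.64×10^12 / 2.790 = 53600 W/m².

q ≈ 53600 W/m²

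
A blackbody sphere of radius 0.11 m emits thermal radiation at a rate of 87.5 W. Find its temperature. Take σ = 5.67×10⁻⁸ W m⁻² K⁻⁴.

T ≈ 317 K

A = 4πr² = 4π × (0.11)² = 0.152 m².
From P = σAT⁴, T = (P / σA)^(1/4) = (87.5 / (5.67×10⁻⁸ × 0.152))^(1/4).
T = (1.01×10^10)^(1/4) = 317 K.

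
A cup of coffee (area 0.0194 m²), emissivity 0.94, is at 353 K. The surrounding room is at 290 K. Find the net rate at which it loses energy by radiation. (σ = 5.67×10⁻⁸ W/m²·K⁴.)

Q = εσA(T⁴ − T_s⁴). T⁴ − T_s⁴ = (353)⁴ − (290)⁴ = 1.55×10^10 − 7.07×10^9 = 8.45×10^9 K⁴.
Q = 0.94 × 5.67×10⁻⁸ × 0.0194 × 8.45×10^9 = 8.74 W.

Q ≈ 8.74 W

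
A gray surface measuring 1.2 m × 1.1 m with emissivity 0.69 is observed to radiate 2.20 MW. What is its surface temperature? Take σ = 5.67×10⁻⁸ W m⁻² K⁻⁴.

A = 1.2 × 1.1 = 1.32 m².
From P = εσAT⁴, T = (P / εσA)^(1/4) = (2.20×10^6 / (0.69 × 5.67×10⁻⁸ × 1.32))^(1/4).
T = (4.26×10^13)^(1/4) = 2550 K.

T ≈ 2550 K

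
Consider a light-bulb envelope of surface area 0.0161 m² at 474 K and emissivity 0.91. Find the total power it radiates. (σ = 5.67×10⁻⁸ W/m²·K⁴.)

P ≈ 41.9 W

P = εσAT⁴ = 0.91 × 5.67×10⁻⁸ × 0.0161 × (474)⁴ = 0.91 × 5.67×10⁻⁸ × 0.0161 × 5.05×10^10.
P = 41.9 W.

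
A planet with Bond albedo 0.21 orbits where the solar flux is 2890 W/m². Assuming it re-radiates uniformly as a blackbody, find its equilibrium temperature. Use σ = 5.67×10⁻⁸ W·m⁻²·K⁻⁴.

T ≈ 317 K

Power absorbed = (1−a)S·πR²; power emitted = 4πR²σT⁴. Equating and cancelling πR²:
T = ((1−a)S / 4σ)^(1/4) = (2280 / (4 × 5.67×10⁻⁸))^(1/4) = (1.01×10^10)^(1/4).
T = 317 K.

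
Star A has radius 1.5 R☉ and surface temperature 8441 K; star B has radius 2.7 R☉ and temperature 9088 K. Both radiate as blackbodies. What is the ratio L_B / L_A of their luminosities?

L = 4πR²σT⁴ ∝ R²T⁴, so L_B/L_A = (2.7/1.5)² × (9088/8441)⁴ = 3.24 × 1.34 = 4.35.

L_B/L_A ≈ 4.35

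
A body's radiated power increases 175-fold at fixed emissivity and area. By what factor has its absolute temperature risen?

factor ≈ 3.64

P ∝ T⁴ ⇒ T ∝ P^(1/4), so T scales by (175)^(1/4) = 3.64.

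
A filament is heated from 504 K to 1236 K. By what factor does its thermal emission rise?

ratio ≈ 36.2

P ∝ T⁴, so the ratio is (1236/504)⁴ = (2.452)⁴ = 36.2.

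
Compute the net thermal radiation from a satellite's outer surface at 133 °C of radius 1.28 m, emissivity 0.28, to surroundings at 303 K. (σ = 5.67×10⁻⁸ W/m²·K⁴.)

A = 4πr² = 4π × (1.28)² = 20.6 m².
Convert: 133 °C = 406 K.
Q = εσA(T⁴ − T_s⁴). T⁴ − T_s⁴ = (406)⁴ − (303)⁴ = 2.72×10^10 − 8.43×10^9 = 1.87×10^10 K⁴.
Q = 0.28 × 5.67×10⁻⁸ × 20.6 × 1.87×10^10 = 6130 W.

Q ≈ 6130 W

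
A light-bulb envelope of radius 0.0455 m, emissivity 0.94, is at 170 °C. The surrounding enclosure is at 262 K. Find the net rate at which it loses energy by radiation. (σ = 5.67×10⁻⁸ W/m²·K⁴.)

A = 4πr² = 4π × (0.0455)² = 0.0260 m².
Convert: 170 °C = 443 K.
Q = εσA(T⁴ − T_s⁴). T⁴ − T_s⁴ = (443)⁴ − (262)⁴ = 3.85×10^10 − 4.71×10^9 = 3.38×10^10 K⁴.
Q = 0.94 × 5.67×10⁻⁸ × 0.0260 × 3.38×10^10 = 46.9 W.

Q ≈ 46.9 W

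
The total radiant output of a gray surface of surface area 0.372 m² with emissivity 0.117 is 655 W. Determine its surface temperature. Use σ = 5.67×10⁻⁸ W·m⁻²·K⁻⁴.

From P = εσAT⁴, T = (P / εσA)^(1/4) = (655 / (0.117 × 5.67×10⁻⁸ × 0.372))^(1/4).
T = (2.65×10^11)^(1/4) = 718 K.

T ≈ 718 K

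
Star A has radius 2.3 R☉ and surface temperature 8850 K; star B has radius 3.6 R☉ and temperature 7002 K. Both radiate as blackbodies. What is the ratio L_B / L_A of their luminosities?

L_B/L_A ≈ 0.960

L = 4πR²σT⁴ ∝ R²T⁴, so L_B/L_A = (3.6/2.3)² × (7002/8850)⁴ = 2.45 × 0.392 = 0.960.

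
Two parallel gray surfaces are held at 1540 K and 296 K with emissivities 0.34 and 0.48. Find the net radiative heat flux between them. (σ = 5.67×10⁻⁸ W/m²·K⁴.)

For two large parallel gray plates, q = σ(T₁⁴ − T₂⁴) / (1/ε₁ + 1/ε₂ − 1).
1/ε₁ + 1/ε₂ − 1 = 1/0.34 + 1/0.48 − 1 = 4.025.
T₁⁴ − T₂⁴ = 5.62×10^12 − 7.68×10^9 = 5.62×10^12 K⁴.
q = 5.67×10⁻⁸ × 5.62×10^12 / 4.025 = 79100 W/m².

q ≈ 79100 W/m²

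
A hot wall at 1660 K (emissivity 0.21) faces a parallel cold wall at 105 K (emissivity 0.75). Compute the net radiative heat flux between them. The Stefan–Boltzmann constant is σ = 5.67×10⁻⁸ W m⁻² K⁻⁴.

For two large parallel gray plates, q = σ(T₁⁴ − T₂⁴) / (1/ε₁ + 1/ε₂ − 1).
1/ε₁ + 1/ε₂ − 1 = 1/0.21 + 1/0.75 − 1 = 5.095.
T₁⁴ − T₂⁴ = 7.59×10^12 − 1.22×10^8 = 7.59×10^12 K⁴.
q = 5.67×10⁻⁸ × 7.59×10^12 / 5.095 = 84500 W/m².

q ≈ 84500 W/m²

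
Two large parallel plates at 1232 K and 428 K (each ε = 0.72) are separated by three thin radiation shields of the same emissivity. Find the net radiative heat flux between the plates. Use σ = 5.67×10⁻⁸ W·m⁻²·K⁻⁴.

q ≈ 18100 W/m²

Each of the 4 gaps contributes resistance (2/ε − 1) = 2/0.72 − 1 = 1.778; total = 7.111.
q = σ(T₁⁴ − T₂⁴) / 7.111 = 5.67×10⁻⁸ × 2.27×10^12 / 7.111 = 18100 W/m².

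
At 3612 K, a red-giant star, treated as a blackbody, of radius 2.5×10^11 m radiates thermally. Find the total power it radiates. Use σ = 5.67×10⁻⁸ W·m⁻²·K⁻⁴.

P ≈ 7.58×10^30 W

A = 4πr² = 4π × (2.5×10^11)² = 7.85×10^23 m².
P = σAT⁴ = 5.67×10⁻⁸ × 7.85×10^23 × (3612)⁴ = 5.67×10⁻⁸ × 7.85×10^23 × 1.70×10^14.
P = 7.58×10^30 W.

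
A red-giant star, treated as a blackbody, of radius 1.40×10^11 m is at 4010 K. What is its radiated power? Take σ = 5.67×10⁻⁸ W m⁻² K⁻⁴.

P ≈ 3.61×10^30 W

A = 4πr² = 4π × (1.40×10^11)² = 2.46×10^23 m².
P = σAT⁴ = 5.67×10⁻⁸ × 2.46×10^23 × (4010)⁴ = 5.67×10⁻⁸ × 2.46×10^23 × 2.59×10^14.
P = 3.61×10^30 W.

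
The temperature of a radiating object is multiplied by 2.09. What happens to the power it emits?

factor ≈ 19.1

P ∝ T⁴, so the power scales as (2.09)⁴ = 19.1.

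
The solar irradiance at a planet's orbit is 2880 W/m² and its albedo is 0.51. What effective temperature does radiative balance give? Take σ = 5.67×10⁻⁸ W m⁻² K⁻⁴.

T ≈ 281 K

Power absorbed = (1−a)S·πR²; power emitted = 4πR²σT⁴. Equating and cancelling πR²:
T = ((1−a)S / 4σ)^(1/4) = (1410 / (4 × 5.67×10⁻⁸))^(1/4) = (6.22×10^9)^(1/4).
T = 281 K.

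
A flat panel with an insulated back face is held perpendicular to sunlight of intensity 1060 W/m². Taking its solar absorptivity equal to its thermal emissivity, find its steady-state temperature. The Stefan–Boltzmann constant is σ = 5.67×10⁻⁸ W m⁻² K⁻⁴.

Absorbed flux αS = emitted flux εσT⁴ (one radiating face); with α = ε, T = (S/σ)^(1/4).
T = (1060 / 5.67×10⁻⁸)^(1/4) = (1.87×10^10)^(1/4).
T = 370 K.

T ≈ 370 K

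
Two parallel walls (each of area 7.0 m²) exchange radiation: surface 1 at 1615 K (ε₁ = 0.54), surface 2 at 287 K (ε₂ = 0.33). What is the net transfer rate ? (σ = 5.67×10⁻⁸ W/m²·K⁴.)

For two large parallel gray plates, q = σ(T₁⁴ − T₂⁴) / (1/ε₁ + 1/ε₂ − 1).
1/ε₁ + 1/ε₂ − 1 = 1/0.54 + 1/0.33 − 1 = 3.882.
T₁⁴ − T₂⁴ = 6.80×10^12 − 6.78×10^9 = 6.80×10^12 K⁴.
q = 5.67×10⁻⁸ × 6.80×10^12 / 3.882 = 99300 W/m².
Q = q·A = 99300 × 7.0 = 6.95×10^5 W.

Q ≈ 6.95×10^5 W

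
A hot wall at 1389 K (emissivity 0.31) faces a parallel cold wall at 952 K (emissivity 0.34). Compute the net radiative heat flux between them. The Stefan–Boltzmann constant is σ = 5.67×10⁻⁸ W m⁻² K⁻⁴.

q ≈ 31800 W/m²

For two large parallel gray plates, q = σ(T₁⁴ − T₂⁴) / (1/ε₁ + 1/ε₂ − 1).
1/ε₁ + 1/ε₂ − 1 = 1/0.31 + 1/0.34 − 1 = 5.167.
T₁⁴ − T₂⁴ = 3.72×10^12 − 8.21×10^11 = 2.90×10^12 K⁴.
q = 5.67×10⁻⁸ × 2.90×10^12 / 5.167 = 31800 W/m².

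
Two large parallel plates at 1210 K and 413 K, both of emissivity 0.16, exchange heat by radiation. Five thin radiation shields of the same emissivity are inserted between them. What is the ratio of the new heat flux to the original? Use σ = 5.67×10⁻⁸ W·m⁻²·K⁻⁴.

With N identical shields there are N+1 = 6 gaps in series, each with the same radiative resistance, so the flux falls to 1/(N+1) of its unshielded value.

ratio ≈ 0.167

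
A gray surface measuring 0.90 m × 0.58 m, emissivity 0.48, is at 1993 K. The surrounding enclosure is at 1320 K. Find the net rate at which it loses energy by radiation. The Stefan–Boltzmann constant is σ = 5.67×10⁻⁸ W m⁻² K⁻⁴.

A = 0.90 × 0.58 = 0.522 m².
Q = εσA(T⁴ − T_s⁴). T⁴ − T_s⁴ = (1993)⁴ − (1320)⁴ = 1.58×10^13 − 3.04×10^12 = 1.27×10^13 K⁴.
Q = 0.48 × 5.67×10⁻⁸ × 0.522 × 1.27×10^13 = 1.81×10^5 W.

Q ≈ 1.81×10^5 W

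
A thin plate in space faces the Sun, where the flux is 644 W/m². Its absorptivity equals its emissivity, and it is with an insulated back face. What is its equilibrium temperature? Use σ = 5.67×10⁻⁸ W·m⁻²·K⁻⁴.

T ≈ 326 K

Absorbed flux αS = emitted flux εσT⁴ (one radiating face); with α = ε, T = (S/σ)^(1/4).
T = (644 / 5.67×10⁻⁸)^(1/4) = (1.14×10^10)^(1/4).
T = 326 K.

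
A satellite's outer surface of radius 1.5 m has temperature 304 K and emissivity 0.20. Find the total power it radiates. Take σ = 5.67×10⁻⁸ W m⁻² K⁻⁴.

A = 4πr² = 4π × (1.5)² = 28.3 m².
P = εσAT⁴ = 0.20 × 5.67×10⁻⁸ × 28.3 × (304)⁴ = 0.20 × 5.67×10⁻⁸ × 28.3 × 8.54×10^9.
P = 2740 W.

P ≈ 2740 W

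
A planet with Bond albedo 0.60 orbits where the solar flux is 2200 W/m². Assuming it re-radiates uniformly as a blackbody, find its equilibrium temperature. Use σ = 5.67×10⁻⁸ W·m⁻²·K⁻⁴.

T ≈ 250 K

Power absorbed = (1−a)S·πR²; power emitted = 4πR²σT⁴. Equating and cancelling πR²:
T = ((1−a)S / 4σ)^(1/4) = (880 / (4 × 5.67×10⁻⁸))^(1/4) = (3.88×10^9)^(1/4).
T = 250 K.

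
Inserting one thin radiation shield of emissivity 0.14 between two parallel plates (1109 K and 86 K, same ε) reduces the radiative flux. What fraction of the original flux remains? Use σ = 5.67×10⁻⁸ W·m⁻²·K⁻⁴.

ratio ≈ 0.500

With N identical shields there are N+1 = 2 gaps in series, each with the same radiative resistance, so the flux falls to 1/(N+1) of its unshielded value.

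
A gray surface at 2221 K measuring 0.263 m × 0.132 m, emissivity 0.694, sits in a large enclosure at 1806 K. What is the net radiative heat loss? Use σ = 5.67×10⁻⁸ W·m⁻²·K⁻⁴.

Q ≈ 18700 W

A = 0.263 × 0.132 = 0.0347 m².
Q = εσA(T⁴ − T_s⁴). T⁴ − T_s⁴ = (2221)⁴ − (1806)⁴ = 2.43×10^13 − 1.06×10^13 = 1.37×10^13 K⁴.
Q = 0.694 × 5.67×10⁻⁸ × 0.0347 × 1.37×10^13 = 18700 W.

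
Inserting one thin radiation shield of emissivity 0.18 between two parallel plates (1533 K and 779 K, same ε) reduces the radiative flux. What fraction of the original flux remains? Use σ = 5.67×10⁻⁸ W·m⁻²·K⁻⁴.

With N identical shields there are N+1 = 2 gaps in series, each with the same radiative resistance, so the flux falls to 1/(N+1) of its unshielded value.

ratio ≈ 0.500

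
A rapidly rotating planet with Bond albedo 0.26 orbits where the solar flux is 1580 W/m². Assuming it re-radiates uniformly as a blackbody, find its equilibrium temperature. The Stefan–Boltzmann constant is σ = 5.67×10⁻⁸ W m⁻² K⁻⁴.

Power absorbed = (1−a)S·πR²; power emitted = 4πR²σT⁴. Equating and cancelling πR²:
T = ((1−a)S / 4σ)^(1/4) = (1170 / (4 × 5.67×10⁻⁸))^(1/4) = (5.16×10^9)^(1/4).
T = 268 K.

T ≈ 268 K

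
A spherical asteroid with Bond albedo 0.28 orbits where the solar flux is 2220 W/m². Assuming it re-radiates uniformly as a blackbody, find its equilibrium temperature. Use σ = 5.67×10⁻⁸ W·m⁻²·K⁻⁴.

Power absorbed = (1−a)S·πR²; power emitted = 4πR²σT⁴. Equating and cancelling πR²:
T = ((1−a)S / 4σ)^(1/4) = (1600 / (4 × 5.67×10⁻⁸))^(1/4) = (7.05×10^9)^(1/4).
T = 290 K.

T ≈ 290 K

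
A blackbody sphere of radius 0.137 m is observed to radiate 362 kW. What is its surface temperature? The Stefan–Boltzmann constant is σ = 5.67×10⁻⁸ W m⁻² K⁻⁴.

T ≈ 2280 K

A = 4πr² = 4π × (0.137)² = 0.236 m².
From P = σAT⁴, T = (P / σA)^(1/4) = (3.62×10^5 / (5.67×10⁻⁸ × 0.236))^(1/4).
T = (2.71×10^13)^(1/4) = 2280 K.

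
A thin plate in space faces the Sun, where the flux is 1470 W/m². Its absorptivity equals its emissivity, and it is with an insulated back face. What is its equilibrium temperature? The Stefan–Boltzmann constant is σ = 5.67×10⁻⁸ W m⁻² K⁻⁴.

T ≈ 401 K

Absorbed flux αS = emitted flux εσT⁴ (one radiating face); with α = ε, T = (S/σ)^(1/4).
T = (1470 / 5.67×10⁻⁸)^(1/4) = (2.59×10^10)^(1/4).
T = 401 K.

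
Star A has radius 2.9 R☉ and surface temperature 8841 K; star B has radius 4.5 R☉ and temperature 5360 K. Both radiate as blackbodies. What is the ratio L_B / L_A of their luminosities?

L_B/L_A ≈ 0.325

L = 4πR²σT⁴ ∝ R²T⁴, so L_B/L_A = (4.5/2.9)² × (5360/8841)⁴ = 2.41 × 0.135 = 0.325.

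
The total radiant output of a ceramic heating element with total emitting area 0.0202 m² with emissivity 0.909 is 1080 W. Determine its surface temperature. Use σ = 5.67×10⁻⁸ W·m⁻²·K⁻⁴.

From P = εσAT⁴, T = (P / εσA)^(1/4) = (1080 / (0.909 × 5.67×10⁻⁸ × 0.0202))^(1/4).
T = (1.04×10^12)^(1/4) = 1010 K.

T ≈ 1010 K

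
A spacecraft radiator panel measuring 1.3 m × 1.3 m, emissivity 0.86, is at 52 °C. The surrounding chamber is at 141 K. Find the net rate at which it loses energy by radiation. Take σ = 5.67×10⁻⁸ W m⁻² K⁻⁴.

A = 1.3 × 1.3 = 1.69 m².
Convert: 52 °C = 325 K.
Q = εσA(T⁴ − T_s⁴). T⁴ − T_s⁴ = (325)⁴ − (141)⁴ = 1.12×10^10 − 3.95×10^8 = 1.08×10^10 K⁴.
Q = 0.86 × 5.67×10⁻⁸ × 1.69 × 1.08×10^10 = 887 W.

Q ≈ 887 W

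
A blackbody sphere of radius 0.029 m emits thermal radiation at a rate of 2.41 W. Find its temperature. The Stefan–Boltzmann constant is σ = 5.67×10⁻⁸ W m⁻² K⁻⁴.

T ≈ 252 K

A = 4πr² = 4π × (0.029)² = 0.0106 m².
From P = σAT⁴, T = (P / σA)^(1/4) = (2.41 / (5.67×10⁻⁸ × 0.0106))^(1/4).
T = (4.02×10^9)^(1/4) = 252 K.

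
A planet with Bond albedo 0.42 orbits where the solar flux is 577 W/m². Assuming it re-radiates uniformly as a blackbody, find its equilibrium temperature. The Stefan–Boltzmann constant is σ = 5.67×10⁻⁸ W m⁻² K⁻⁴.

T ≈ 196 K

Power absorbed = (1−a)S·πR²; power emitted = 4πR²σT⁴. Equating and cancelling πR²:
T = ((1−a)S / 4σ)^(1/4) = (335 / (4 × 5.67×10⁻⁸))^(1/4) = (1.48×10^9)^(1/4).
T = 196 K.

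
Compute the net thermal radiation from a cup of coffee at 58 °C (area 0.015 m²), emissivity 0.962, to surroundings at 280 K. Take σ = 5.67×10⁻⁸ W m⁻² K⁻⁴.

Convert: 58 °C = 331 K.
Q = εσA(T⁴ − T_s⁴). T⁴ − T_s⁴ = (331)⁴ − (280)⁴ = 1.20×10^10 − 6.15×10^9 = 5.86×10^9 K⁴.
Q = 0.962 × 5.67×10⁻⁸ × 0.0150 × 5.86×10^9 = 4.79 W.

Q ≈ 4.79 W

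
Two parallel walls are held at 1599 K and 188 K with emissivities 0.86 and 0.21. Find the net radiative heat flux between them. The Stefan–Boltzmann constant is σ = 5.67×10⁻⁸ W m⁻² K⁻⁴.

For two large parallel gray plates, q = σ(T₁⁴ − T₂⁴) / (1/ε₁ + 1/ε₂ − 1).
1/ε₁ + 1/ε₂ − 1 = 1/0.86 + 1/0.21 − 1 = 4.925.
T₁⁴ − T₂⁴ = 6.54×10^12 − 1.25×10^9 = 6.54×10^12 K⁴.
q = 5.67×10⁻⁸ × 6.54×10^12 / 4.925 = 75300 W/m².

q ≈ 75300 W/m²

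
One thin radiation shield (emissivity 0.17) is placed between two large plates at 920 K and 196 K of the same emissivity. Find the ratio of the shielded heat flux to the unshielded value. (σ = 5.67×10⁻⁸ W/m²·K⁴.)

With N identical shields there are N+1 = 2 gaps in series, each with the same radiative resistance, so the flux falls to 1/(N+1) of its unshielded value.

ratio ≈ 0.500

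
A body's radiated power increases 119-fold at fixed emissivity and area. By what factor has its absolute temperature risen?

P ∝ T⁴ ⇒ T ∝ P^(1/4), so T scales by (119)^(1/4) = 3.30.

factor ≈ 3.30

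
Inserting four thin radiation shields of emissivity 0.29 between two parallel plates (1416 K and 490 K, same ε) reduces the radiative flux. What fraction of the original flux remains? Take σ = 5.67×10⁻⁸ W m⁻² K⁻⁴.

With N identical shields there are N+1 = 5 gaps in series, each with the same radiative resistance, so the flux falls to 1/(N+1) of its unshielded value.

ratio ≈ 0.200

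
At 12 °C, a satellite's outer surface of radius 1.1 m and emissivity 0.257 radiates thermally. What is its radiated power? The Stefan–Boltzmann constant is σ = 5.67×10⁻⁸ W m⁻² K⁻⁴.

P ≈ 1460 W

A = 4πr² = 4π × (1.1)² = 15.2 m².
12 °C = 285 K.
Stefan–Boltzmann: P = εσAT⁴ = 0.257 × 5.67×10⁻⁸ × 15.2 × (285)⁴ = 0.257 × 5.67×10⁻⁸ × 15.2 × 6.60×10^9.
P = 1460 W.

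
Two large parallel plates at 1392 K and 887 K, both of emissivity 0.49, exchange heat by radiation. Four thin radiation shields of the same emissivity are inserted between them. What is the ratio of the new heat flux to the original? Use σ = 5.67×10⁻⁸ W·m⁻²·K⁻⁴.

With N identical shields there are N+1 = 5 gaps in series, each with the same radiative resistance, so the flux falls to 1/(N+1) of its unshielded value.

ratio ≈ 0.200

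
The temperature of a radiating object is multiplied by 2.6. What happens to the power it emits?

factor ≈ 45.7

P ∝ T⁴, so the power scales as (2.6)⁴ = 45.7.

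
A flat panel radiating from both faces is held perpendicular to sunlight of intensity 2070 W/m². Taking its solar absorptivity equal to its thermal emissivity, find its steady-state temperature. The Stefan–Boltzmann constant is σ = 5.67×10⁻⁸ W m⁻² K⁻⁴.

T ≈ 368 K

Absorbed flux αS = emitted flux 2εσT⁴ per unit area; with α = ε this gives T = (S/2σ)^(1/4).
T = (2070 / (2 × 5.67×10⁻⁸))^(1/4) = (1.83×10^10)^(1/4).
T = 368 K.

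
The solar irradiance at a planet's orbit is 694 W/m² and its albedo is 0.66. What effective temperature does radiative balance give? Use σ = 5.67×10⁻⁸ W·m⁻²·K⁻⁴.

T ≈ 180 K

Power absorbed = (1−a)S·πR²; power emitted = 4πR²σT⁴. Equating and cancelling πR²:
T = ((1−a)S / 4σ)^(1/4) = (236 / (4 × 5.67×10⁻⁸))^(1/4) = (1.04×10^9)^(1/4).
T = 180 K.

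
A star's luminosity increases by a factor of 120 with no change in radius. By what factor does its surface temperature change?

factor ≈ 3.31

P ∝ T⁴ ⇒ T ∝ P^(1/4), so T scales by (120)^(1/4) = 3.31.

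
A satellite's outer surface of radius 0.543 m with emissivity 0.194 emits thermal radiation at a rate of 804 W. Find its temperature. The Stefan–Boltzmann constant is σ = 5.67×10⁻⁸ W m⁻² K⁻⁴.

A = 4πr² = 4π × (0.543)² = 3.71 m².
From P = εσAT⁴, T = (P / εσA)^(1/4) = (804 / (0.194 × 5.67×10⁻⁸ × 3.71))^(1/4).
T = (1.97×10^10)^(1/4) = 375 K.

T ≈ 375 K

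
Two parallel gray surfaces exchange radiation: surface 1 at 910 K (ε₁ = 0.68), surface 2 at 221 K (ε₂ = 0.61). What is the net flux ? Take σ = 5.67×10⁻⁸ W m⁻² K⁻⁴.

q ≈ 18400 W/m²

For two large parallel gray plates, q = σ(T₁⁴ − T₂⁴) / (1/ε₁ + 1/ε₂ − 1).
1/ε₁ + 1/ε₂ − 1 = 1/0.68 + 1/0.61 − 1 = 2.110.
T₁⁴ − T₂⁴ = 6.86×10^11 − 2.39×10^9 = 6.83×10^11 K⁴.
q = 5.67×10⁻⁸ × 6.83×10^11 / 2.110 = 18400 W/m².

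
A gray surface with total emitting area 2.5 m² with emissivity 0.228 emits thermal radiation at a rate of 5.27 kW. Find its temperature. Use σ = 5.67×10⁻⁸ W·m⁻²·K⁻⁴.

From P = εσAT⁴, T = (P / εσA)^(1/4) = (5270 / (0.228 × 5.67×10⁻⁸ × 2.50))^(1/4).
T = (1.63×10^11)^(1/4) = 635 K.

T ≈ 635 K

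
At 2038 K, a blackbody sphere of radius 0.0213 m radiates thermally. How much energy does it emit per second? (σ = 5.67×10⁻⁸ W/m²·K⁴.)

P ≈ 5580 W

A = 4πr² = 4π × (0.0213)² = 5.70×10^-3 m².
P = σAT⁴ = 5.67×10⁻⁸ × 5.70×10^-3 × (2038)⁴ = 5.67×10⁻⁸ × 5.70×10^-3 × 1.73×10^13.
P = 5580 W.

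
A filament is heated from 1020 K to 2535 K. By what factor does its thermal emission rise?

ratio ≈ 38.2

P ∝ T⁴, so the ratio is (2535/1020)⁴ = (2.485)⁴ = 38.2.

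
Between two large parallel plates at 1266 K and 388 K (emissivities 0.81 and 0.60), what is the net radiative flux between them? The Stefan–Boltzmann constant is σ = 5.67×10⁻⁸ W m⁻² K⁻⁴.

q ≈ 75900 W/m²

For two large parallel gray plates, q = σ(T₁⁴ − T₂⁴) / (1/ε₁ + 1/ε₂ − 1).
1/ε₁ + 1/ε₂ − 1 = 1/0.81 + 1/0.60 − 1 = 1.901.
T₁⁴ − T₂⁴ = 2.57×10^12 − 2.27×10^10 = 2.55×10^12 K⁴.
q = 5.67×10⁻⁸ × 2.55×10^12 / 1.901 = 75900 W/m².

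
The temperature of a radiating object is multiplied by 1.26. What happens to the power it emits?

factor ≈ 2.52

P ∝ T⁴, so the power scales as (1.26)⁴ = 2.52.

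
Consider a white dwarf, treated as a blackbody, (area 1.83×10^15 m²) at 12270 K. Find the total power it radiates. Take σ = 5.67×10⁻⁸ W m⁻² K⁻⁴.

P = σAT⁴ = 5.67×10⁻⁸ × 1.83×10^15 × (12270)⁴ = 5.67×10⁻⁸ × 1.83×10^15 × 2.27×10^16.
P = 2.35×10^24 W.

P ≈ 2.35×10^24 W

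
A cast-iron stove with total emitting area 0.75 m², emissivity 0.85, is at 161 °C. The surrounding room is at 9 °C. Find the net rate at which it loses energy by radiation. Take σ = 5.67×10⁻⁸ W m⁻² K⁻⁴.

Q ≈ 1050 W

Convert: 161 °C = 434 K; 9 °C = 282 K.
Q = εσA(T⁴ − T_s⁴). T⁴ − T_s⁴ = (434)⁴ − (282)⁴ = 3.55×10^10 − 6.32×10^9 = 2.92×10^10 K⁴.
Q = 0.85 × 5.67×10⁻⁸ × 0.750 × 2.92×10^10 = 1050 W.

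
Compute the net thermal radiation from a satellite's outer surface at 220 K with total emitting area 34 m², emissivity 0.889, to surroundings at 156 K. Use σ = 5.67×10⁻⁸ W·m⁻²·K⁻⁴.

Q = εσA(T⁴ − T_s⁴). T⁴ − T_s⁴ = (220)⁴ − (156)⁴ = 2.34×10^9 − 5.92×10^8 = 1.75×10^9 K⁴.
Q = 0.889 × 5.67×10⁻⁸ × 34.0 × 1.75×10^9 = 3000 W.

Q ≈ 3000 W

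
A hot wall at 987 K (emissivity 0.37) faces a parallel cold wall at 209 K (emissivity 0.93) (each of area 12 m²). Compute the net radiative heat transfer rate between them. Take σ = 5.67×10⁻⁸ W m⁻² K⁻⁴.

Q ≈ 2.32×10^5 W

For two large parallel gray plates, q = σ(T₁⁴ − T₂⁴) / (1/ε₁ + 1/ε₂ − 1).
1/ε₁ + 1/ε₂ − 1 = 1/0.37 + 1/0.93 − 1 = 2.778.
T₁⁴ − T₂⁴ = 9.49×10^11 − 1.91×10^9 = 9.47×10^11 K⁴.
q = 5.67×10⁻⁸ × 9.47×10^11 / 2.778 = 19300 W/m².
Q = q·A = 19300 × 12 = 2.32×10^5 W.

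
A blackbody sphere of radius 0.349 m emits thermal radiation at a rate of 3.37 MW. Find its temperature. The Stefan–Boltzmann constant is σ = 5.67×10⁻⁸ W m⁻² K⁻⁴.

T ≈ 2500 K

A = 4πr² = 4π × (0.349)² = 1.53 m².
From P = σAT⁴, T = (P / σA)^(1/4) = (3.37×10^6 / (5.67×10⁻⁸ × 1.53))^(1/4).
T = (3.88×10^13)^(1/4) = 2500 K.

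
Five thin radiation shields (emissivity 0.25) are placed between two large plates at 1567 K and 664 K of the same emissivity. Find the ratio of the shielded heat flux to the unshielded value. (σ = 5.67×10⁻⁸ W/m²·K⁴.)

ratio ≈ 0.167

With N identical shields there are N+1 = 6 gaps in series, each with the same radiative resistance, so the flux falls to 1/(N+1) of its unshielded value.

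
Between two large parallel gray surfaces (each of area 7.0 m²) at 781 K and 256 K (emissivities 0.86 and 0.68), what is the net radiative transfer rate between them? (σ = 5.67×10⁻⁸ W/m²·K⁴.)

Q ≈ 89400 W

For two large parallel gray plates, q = σ(T₁⁴ − T₂⁴) / (1/ε₁ + 1/ε₂ − 1).
1/ε₁ + 1/ε₂ − 1 = 1/0.86 + 1/0.68 − 1 = 1.633.
T₁⁴ − T₂⁴ = 3.72×10^11 − 4.29×10^9 = 3.68×10^11 K⁴.
q = 5.67×10⁻⁸ × 3.68×10^11 / 1.633 = 12800 W/m².
Q = q·A = 12800 × 7.0 = 89400 W.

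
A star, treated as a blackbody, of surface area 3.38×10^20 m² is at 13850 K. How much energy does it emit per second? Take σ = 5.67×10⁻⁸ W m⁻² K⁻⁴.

P = σAT⁴ = 5.67×10⁻⁸ × 3.38×10^20 × (13850)⁴ = 5.67×10⁻⁸ × 3.38×10^20 × 3.68×10^16.
P = 7.05×10^29 W.

P ≈ 7.05×10^29 W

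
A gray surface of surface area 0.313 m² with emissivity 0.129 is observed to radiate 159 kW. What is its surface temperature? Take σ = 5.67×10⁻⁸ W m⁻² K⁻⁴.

T ≈ 2890 K

From P = εσAT⁴, T = (P / εσA)^(1/4) = (1.59×10^5 / (0.129 × 5.67×10⁻⁸ × 0.313))^(1/4).
T = (6.95×10^13)^(1/4) = 2890 K.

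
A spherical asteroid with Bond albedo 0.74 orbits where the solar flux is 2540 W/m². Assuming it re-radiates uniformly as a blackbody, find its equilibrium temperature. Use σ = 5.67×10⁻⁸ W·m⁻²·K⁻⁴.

Power absorbed = (1−a)S·πR²; power emitted = 4πR²σT⁴. Equating and cancelling πR²:
T = ((1−a)S / 4σ)^(1/4) = (660 / (4 × 5.67×10⁻⁸))^(1/4) = (2.91×10^9)^(1/4).
T = 232 K.

T ≈ 232 K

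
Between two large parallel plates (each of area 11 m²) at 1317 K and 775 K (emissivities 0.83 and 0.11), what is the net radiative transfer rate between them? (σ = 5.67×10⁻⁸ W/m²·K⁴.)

For two large parallel gray plates, q = σ(T₁⁴ − T₂⁴) / (1/ε₁ + 1/ε₂ − 1).
1/ε₁ + 1/ε₂ − 1 = 1/0.83 + 1/0.11 − 1 = 9.296.
T₁⁴ − T₂⁴ = 3.01×10^12 − 3.61×10^11 = 2.65×10^12 K⁴.
q = 5.67×10⁻⁸ × 2.65×10^12 / 9.296 = 16100 W/m².
Q = q·A = 16100 × 11 = 1.78×10^5 W.

Q ≈ 1.78×10^5 W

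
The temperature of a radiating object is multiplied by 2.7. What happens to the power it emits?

P ∝ T⁴, so the power scales as (2.7)⁴ = 53.1.

factor ≈ 53.1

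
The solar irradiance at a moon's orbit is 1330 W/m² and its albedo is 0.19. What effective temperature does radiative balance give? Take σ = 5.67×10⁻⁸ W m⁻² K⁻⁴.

Power absorbed = (1−a)S·πR²; power emitted = 4πR²σT⁴. Equating and cancelling πR²:
T = ((1−a)S / 4σ)^(1/4) = (1080 / (4 × 5.67×10⁻⁸))^(1/4) = (4.75×10^9)^(1/4).
T = 263 K.

T ≈ 263 K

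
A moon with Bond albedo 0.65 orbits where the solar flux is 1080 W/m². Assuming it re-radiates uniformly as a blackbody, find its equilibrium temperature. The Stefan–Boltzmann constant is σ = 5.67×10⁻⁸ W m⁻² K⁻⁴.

T ≈ 202 K

Power absorbed = (1−a)S·πR²; power emitted = 4πR²σT⁴. Equating and cancelling πR²:
T = ((1−a)S / 4σ)^(1/4) = (378 / (4 × 5.67×10⁻⁸))^(1/4) = (1.67×10^9)^(1/4).
T = 202 K.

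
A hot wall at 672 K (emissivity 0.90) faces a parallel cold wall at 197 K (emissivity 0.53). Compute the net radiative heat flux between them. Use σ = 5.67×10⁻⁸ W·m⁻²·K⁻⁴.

For two large parallel gray plates, q = σ(T₁⁴ − T₂⁴) / (1/ε₁ + 1/ε₂ − 1).
1/ε₁ + 1/ε₂ − 1 = 1/0.90 + 1/0.53 − 1 = 1.998.
T₁⁴ − T₂⁴ = 2.04×10^11 − 1.51×10^9 = 2.02×10^11 K⁴.
q = 5.67×10⁻⁸ × 2.02×10^11 / 1.998 = 5740 W/m².

q ≈ 5740 W/m²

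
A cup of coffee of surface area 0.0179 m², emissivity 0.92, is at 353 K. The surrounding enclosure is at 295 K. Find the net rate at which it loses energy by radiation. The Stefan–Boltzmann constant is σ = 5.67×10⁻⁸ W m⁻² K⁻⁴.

Q = εσA(T⁴ − T_s⁴). T⁴ − T_s⁴ = (353)⁴ − (295)⁴ = 1.55×10^10 − 7.57×10^9 = 7.95×10^9 K⁴.
Q = 0.92 × 5.67×10⁻⁸ × 0.0179 × 7.95×10^9 = 7.43 W.

Q ≈ 7.43 W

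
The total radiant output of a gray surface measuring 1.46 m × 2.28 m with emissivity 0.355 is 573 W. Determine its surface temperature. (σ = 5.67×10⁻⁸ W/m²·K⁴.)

A = 1.46 × 2.28 = 3.33 m².
From P = εσAT⁴, T = (P / εσA)^(1/4) = (573 / (0.355 × 5.67×10⁻⁸ × 3.33))^(1/4).
T = (8.55×10^9)^(1/4) = 304 K.

T ≈ 304 K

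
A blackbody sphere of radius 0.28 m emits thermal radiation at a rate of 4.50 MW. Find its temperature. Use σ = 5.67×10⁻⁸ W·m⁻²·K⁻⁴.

A = 4πr² = 4π × (0.28)² = 0.985 m².
From P = σAT⁴, T = (P / σA)^(1/4) = (4.50×10^6 / (5.67×10⁻⁸ × 0.985))^(1/4).
T = (8.06×10^13)^(1/4) = 3000 K.

T ≈ 3000 K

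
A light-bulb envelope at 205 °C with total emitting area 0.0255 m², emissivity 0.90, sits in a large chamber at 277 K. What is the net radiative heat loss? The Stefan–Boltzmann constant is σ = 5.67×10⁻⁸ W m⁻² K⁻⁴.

Convert: 205 °C = 478 K.
Q = εσA(T⁴ − T_s⁴). T⁴ − T_s⁴ = (478)⁴ − (277)⁴ = 5.22×10^10 − 5.89×10^9 = 4.63×10^10 K⁴.
Q = 0.90 × 5.67×10⁻⁸ × 0.0255 × 4.63×10^10 = 60.3 W.

Q ≈ 60.3 W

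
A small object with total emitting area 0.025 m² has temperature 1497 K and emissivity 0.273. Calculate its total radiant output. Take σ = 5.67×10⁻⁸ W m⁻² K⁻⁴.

Stefan–Boltzmann: P = εσAT⁴ = 0.273 × 5.67×10⁻⁸ × 0.0250 × (1497)⁴ = 0.273 × 5.67×10⁻⁸ × 0.0250 × 5.02×10^12.
P = 1940 W.

P ≈ 1940 W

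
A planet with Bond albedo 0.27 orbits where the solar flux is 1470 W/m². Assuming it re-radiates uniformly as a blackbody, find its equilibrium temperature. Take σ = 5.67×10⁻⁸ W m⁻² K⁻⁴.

T ≈ 262 K

Power absorbed = (1−a)S·πR²; power emitted = 4πR²σT⁴. Equating and cancelling πR²:
T = ((1−a)S / 4σ)^(1/4) = (1070 / (4 × 5.67×10⁻⁸))^(1/4) = (4.73×10^9)^(1/4).
T = 262 K.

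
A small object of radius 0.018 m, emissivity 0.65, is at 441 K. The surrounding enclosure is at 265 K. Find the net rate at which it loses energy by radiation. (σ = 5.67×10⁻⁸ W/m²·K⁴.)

Q ≈ 4.94 W

A = 4πr² = 4π × (0.018)² = 4.07×10^-3 m².
Q = εσA(T⁴ − T_s⁴). T⁴ − T_s⁴ = (441)⁴ − (265)⁴ = 3.78×10^10 − 4.93×10^9 = 3.29×10^10 K⁴.
Q = 0.65 × 5.67×10⁻⁸ × 4.07×10^-3 × 3.29×10^10 = 4.94 W.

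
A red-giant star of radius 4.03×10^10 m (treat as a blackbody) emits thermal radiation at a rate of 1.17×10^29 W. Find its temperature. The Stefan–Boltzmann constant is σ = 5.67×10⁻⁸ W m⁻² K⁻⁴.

A = 4πr² = 4π × (4.03×10^10)² = 2.04×10^22 m².
From P = σAT⁴, T = (P / σA)^(1/4) = (1.17×10^29 / (5.67×10⁻⁸ × 2.04×10^22))^(1/4).
T = (1.01×10^14)^(1/4) = 3170 K.

T ≈ 3170 K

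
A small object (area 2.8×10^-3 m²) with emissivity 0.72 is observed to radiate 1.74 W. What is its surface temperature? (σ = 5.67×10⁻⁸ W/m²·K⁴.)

T ≈ 351 K

From P = εσAT⁴, T = (P / εσA)^(1/4) = (1.74 / (0.72 × 5.67×10⁻⁸ × 2.80×10^-3))^(1/4).
T = (1.52×10^10)^(1/4) = 351 K.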